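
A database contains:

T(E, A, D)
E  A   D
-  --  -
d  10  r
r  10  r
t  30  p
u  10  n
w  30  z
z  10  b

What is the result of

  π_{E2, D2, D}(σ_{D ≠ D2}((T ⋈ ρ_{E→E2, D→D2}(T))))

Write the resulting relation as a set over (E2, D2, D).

ρ[E→E2, D→D2]: schema becomes (E2, A, D2); tuples unchanged.
Natural join on A: {(d, 10, r, d, r), (d, 10, r, r, r), (d, 10, r, u, n), (d, 10, r, z, b), (r, 10, r, d, r), (r, 10, r, r, r), (r, 10, r, u, n), (r, 10, r, z, b), (t, 30, p, t, p), (t, 30, p, w, z), (u, 10, n, d, r), (u, 10, n, r, r), (u, 10, n, u, n), (u, 10, n, z, b), (w, 30, z, t, p), (w, 30, z, w, z), (z, 10, b, d, r), (z, 10, b, r, r), (z, 10, b, u, n), (z, 10, b, z, b)}
Filtering on D ≠ D2 leaves {(d, 10, r, u, n), (d, 10, r, z, b), (r, 10, r, u, n), (r, 10, r, z, b), (t, 30, p, w, z), (u, 10, n, d, r), (u, 10, n, r, r), (u, 10, n, z, b), (w, 30, z, t, p), (z, 10, b, d, r), (z, 10, b, r, r), (z, 10, b, u, n)}.
π_{E2, D2, D} gives {(d, r, b), (d, r, n), (r, r, b), (r, r, n), (t, p, z), (u, n, b), (u, n, r), (w, z, p), (z, b, n), (z, b, r)} (2 duplicate(s) eliminated).

{(d, r, b), (d, r, n), (r, r, b), (r, r, n), (t, p, z), (u, n, b), (u, n, r), (w, z, p), (z, b, n), (z, b, r)}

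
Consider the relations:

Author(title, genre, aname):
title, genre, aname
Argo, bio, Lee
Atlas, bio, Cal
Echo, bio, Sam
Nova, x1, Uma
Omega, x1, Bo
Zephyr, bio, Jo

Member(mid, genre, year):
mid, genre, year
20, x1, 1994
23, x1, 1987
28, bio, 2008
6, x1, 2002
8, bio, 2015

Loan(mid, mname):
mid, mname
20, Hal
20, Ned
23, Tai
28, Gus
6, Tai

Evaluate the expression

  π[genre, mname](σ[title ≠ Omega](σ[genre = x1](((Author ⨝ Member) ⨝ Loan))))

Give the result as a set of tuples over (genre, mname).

{(x1, Hal), (x1, Ned), (x1, Tai)}

Natural join on genre: {(Argo, bio, Lee, 28, 2008), (Argo, bio, Lee, 8, 2015), (Atlas, bio, Cal, 28, 2008), (Atlas, bio, Cal, 8, 2015), (Echo, bio, Sam, 28, 2008), (Echo, bio, Sam, 8, 2015), (Nova, x1, Uma, 20, 1994), (Nova, x1, Uma, 23, 1987), (Nova, x1, Uma, 6, 2002), (Omega, x1, Bo, 20, 1994), (Omega, x1, Bo, 23, 1987), (Omega, x1, Bo, 6, 2002), (Zephyr, bio, Jo, 28, 2008), (Zephyr, bio, Jo, 8, 2015)}
Natural join on mid: {(Argo, bio, Lee, 28, 2008, Gus), (Atlas, bio, Cal, 28, 2008, Gus), (Echo, bio, Sam, 28, 2008, Gus), (Nova, x1, Uma, 20, 1994, Hal), (Nova, x1, Uma, 20, 1994, Ned), (Nova, x1, Uma, 23, 1987, Tai), (Nova, x1, Uma, 6, 2002, Tai), (Omega, x1, Bo, 20, 1994, Hal), (Omega, x1, Bo, 20, 1994, Ned), (Omega, x1, Bo, 23, 1987, Tai), (Omega, x1, Bo, 6, 2002, Tai), (Zephyr, bio, Jo, 28, 2008, Gus)}
Apply σ_{genre = x1}; surviving tuples: {(Nova, x1, Uma, 20, 1994, Hal), (Nova, x1, Uma, 20, 1994, Ned), (Nova, x1, Uma, 23, 1987, Tai), (Nova, x1, Uma, 6, 2002, Tai), (Omega, x1, Bo, 20, 1994, Hal), (Omega, x1, Bo, 20, 1994, Ned), (Omega, x1, Bo, 23, 1987, Tai), (Omega, x1, Bo, 6, 2002, Tai)}
Apply σ_{title ≠ Omega}; surviving tuples: {(Nova, x1, Uma, 20, 1994, Hal), (Nova, x1, Uma, 20, 1994, Ned), (Nova, x1, Uma, 23, 1987, Tai), (Nova, x1, Uma, 6, 2002, Tai)}
Keep only column(s) genre, mname (1 duplicate(s) eliminated): {(x1, Hal), (x1, Ned), (x1, Tai)}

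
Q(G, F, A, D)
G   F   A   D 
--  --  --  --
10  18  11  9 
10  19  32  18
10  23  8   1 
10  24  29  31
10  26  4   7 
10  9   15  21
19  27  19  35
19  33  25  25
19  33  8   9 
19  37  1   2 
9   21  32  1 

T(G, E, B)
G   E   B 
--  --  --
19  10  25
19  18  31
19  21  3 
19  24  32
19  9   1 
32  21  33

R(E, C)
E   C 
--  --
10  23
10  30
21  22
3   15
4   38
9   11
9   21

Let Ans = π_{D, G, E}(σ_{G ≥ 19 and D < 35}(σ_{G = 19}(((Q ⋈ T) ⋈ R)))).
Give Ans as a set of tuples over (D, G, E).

{(2, 19, 10), (2, 19, 21), (2, 19, 9), (25, 19, 10), (25, 19, 21), (25, 19, 9), (9, 19, 10), (9, 19, 21), (9, 19, 9)}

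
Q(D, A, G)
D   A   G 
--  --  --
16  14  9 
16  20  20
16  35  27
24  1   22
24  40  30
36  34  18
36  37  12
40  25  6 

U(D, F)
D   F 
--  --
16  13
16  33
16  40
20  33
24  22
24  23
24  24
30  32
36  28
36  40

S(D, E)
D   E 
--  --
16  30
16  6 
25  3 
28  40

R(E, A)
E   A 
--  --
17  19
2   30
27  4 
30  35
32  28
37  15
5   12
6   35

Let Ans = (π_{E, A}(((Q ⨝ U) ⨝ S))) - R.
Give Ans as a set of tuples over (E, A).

Natural join on D: {(16, 14, 9, 13), (16, 14, 9, 33), (16, 14, 9, 40), (16, 20, 20, 13), (16, 20, 20, 33), (16, 20, 20, 40), (16, 35, 27, 13), (16, 35, 27, 33), (16, 35, 27, 40), (24, 1, 22, 22), (24, 1, 22, 23), (24, 1, 22, 24), (24, 40, 30, 22), (24, 40, 30, 23), (24, 40, 30, 24), (36, 34, 18, 28), (36, 34, 18, 40), (36, 37, 12, 28), (36, 37, 12, 40)}
Natural join on D: {(16, 14, 9, 13, 30), (16, 14, 9, 13, 6), (16, 14, 9, 33, 30), (16, 14, 9, 33, 6), (16, 14, 9, 40, 30), (16, 14, 9, 40, 6), (16, 20, 20, 13, 30), (16, 20, 20, 13, 6), (16, 20, 20, 33, 30), (16, 20, 20, 33, 6), (16, 20, 20, 40, 30), (16, 20, 20, 40, 6), (16, 35, 27, 13, 30), (16, 35, 27, 13, 6), (16, 35, 27, 33, 30), (16, 35, 27, 33, 6), (16, 35, 27, 40, 30), (16, 35, 27, 40, 6)}
π[E, A]: project onto (E, A) (12 duplicate(s) eliminated) → {(30, 14), (30, 20), (30, 35), (6, 14), (6, 20), (6, 35)}
Difference: {(30, 14), (30, 20), (30, 35), (6, 14), (6, 20), (6, 35)} with {(17, 19), (2, 30), (27, 4), (30, 35), (32, 28), (37, 15), (5, 12), (6, 35)} → {(30, 14), (30, 20), (6, 14), (6, 20)}

{(30, 14), (30, 20), (6, 14), (6, 20)}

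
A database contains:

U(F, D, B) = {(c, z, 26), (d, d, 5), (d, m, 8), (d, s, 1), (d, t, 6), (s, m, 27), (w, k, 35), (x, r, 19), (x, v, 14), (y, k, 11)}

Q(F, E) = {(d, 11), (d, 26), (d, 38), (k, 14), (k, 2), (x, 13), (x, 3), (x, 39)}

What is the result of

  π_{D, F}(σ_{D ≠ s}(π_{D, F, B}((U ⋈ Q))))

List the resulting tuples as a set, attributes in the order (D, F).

{(d, d), (m, d), (r, x), (t, d), (v, x)}

U ⋈ Q (natural join on F): {(d, d, 5, 11), (d, d, 5, 26), (d, d, 5, 38), (d, m, 8, 11), (d, m, 8, 26), (d, m, 8, 38), (d, s, 1, 11), (d, s, 1, 26), (d, s, 1, 38), (d, t, 6, 11), (d, t, 6, 26), (d, t, 6, 38), (x, r, 19, 13), (x, r, 19, 3), (x, r, 19, 39), (x, v, 14, 13), (x, v, 14, 3), (x, v, 14, 39)}
Projecting to D, F, B (12 duplicate(s) eliminated): {(d, d, 5), (m, d, 8), (r, x, 19), (s, d, 1), (t, d, 6), (v, x, 14)}
Selection D ≠ s: {(d, d, 5), (m, d, 8), (r, x, 19), (t, d, 6), (v, x, 14)}
Projecting to D, F: {(d, d), (m, d), (r, x), (t, d), (v, x)}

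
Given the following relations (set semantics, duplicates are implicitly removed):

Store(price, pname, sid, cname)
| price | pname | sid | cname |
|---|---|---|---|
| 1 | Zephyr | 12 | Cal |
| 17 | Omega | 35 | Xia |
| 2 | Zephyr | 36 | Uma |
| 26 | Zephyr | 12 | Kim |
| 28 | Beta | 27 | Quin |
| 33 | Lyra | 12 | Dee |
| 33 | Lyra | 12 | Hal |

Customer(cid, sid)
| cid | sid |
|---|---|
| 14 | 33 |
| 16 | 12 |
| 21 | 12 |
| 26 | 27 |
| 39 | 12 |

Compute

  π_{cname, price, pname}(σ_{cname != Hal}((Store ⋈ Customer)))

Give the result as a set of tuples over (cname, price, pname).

Store ⋈ Customer (natural join on sid): {(1, Zephyr, 12, Cal, 16), (1, Zephyr, 12, Cal, 21), (1, Zephyr, 12, Cal, 39), (26, Zephyr, 12, Kim, 16), (26, Zephyr, 12, Kim, 21), (26, Zephyr, 12, Kim, 39), (28, Beta, 27, Quin, 26), (33, Lyra, 12, Dee, 16), (33, Lyra, 12, Dee, 21), (33, Lyra, 12, Dee, 39), (33, Lyra, 12, Hal, 16), (33, Lyra, 12, Hal, 21), (33, Lyra, 12, Hal, 39)}
σ[cname != Hal]: keep tuples satisfying cname != Hal → {(1, Zephyr, 12, Cal, 16), (1, Zephyr, 12, Cal, 21), (1, Zephyr, 12, Cal, 39), (26, Zephyr, 12, Kim, 16), (26, Zephyr, 12, Kim, 21), (26, Zephyr, 12, Kim, 39), (28, Beta, 27, Quin, 26), (33, Lyra, 12, Dee, 16), (33, Lyra, 12, Dee, 21), (33, Lyra, 12, Dee, 39)}
π[cname, price, pname]: project onto (cname, price, pname) (6 duplicate(s) eliminated) → {(Cal, 1, Zephyr), (Dee, 33, Lyra), (Kim, 26, Zephyr), (Quin, 28, Beta)}

{(Cal, 1, Zephyr), (Dee, 33, Lyra), (Kim, 26, Zephyr), (Quin, 28, Beta)}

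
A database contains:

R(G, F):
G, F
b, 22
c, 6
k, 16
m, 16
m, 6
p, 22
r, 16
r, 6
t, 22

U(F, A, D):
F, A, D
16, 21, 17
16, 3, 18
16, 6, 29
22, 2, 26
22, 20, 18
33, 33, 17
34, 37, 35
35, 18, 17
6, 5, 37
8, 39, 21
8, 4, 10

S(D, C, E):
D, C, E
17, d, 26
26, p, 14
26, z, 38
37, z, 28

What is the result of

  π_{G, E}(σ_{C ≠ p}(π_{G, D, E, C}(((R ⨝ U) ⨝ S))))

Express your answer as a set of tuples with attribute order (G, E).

{(b, 38), (c, 28), (k, 26), (m, 26), (m, 28), (p, 38), (r, 26), (r, 28), (t, 38)}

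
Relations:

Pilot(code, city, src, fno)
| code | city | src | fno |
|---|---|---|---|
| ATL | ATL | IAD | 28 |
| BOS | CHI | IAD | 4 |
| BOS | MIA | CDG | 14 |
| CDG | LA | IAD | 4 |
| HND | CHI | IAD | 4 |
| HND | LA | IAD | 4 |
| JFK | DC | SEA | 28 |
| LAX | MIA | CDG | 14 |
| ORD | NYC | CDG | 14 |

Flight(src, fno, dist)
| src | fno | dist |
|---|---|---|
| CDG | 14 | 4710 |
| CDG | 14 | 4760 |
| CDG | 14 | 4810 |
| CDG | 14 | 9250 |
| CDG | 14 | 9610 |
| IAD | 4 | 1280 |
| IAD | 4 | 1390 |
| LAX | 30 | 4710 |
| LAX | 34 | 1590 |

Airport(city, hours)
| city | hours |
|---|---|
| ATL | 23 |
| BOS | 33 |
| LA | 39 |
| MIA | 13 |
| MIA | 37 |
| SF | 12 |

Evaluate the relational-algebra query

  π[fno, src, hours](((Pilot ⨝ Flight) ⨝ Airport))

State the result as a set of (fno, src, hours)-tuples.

{(14, CDG, 13), (14, CDG, 37), (4, IAD, 39)}

Pilot ⋈ Flight (natural join on src, fno): {(BOS, CHI, IAD, 4, 1280), (BOS, CHI, IAD, 4, 1390), (BOS, MIA, CDG, 14, 4710), (BOS, MIA, CDG, 14, 4760), (BOS, MIA, CDG, 14, 4810), (BOS, MIA, CDG, 14, 9250), (BOS, MIA, CDG, 14, 9610), (CDG, LA, IAD, 4, 1280), (CDG, LA, IAD, 4, 1390), (HND, CHI, IAD, 4, 1280), (HND, CHI, IAD, 4, 1390), (HND, LA, IAD, 4, 1280), (HND, LA, IAD, 4, 1390), (LAX, MIA, CDG, 14, 4710), (LAX, MIA, CDG, 14, 4760), (LAX, MIA, CDG, 14, 4810), (LAX, MIA, CDG, 14, 9250), (LAX, MIA, CDG, 14, 9610), (ORD, NYC, CDG, 14, 4710), (ORD, NYC, CDG, 14, 4760), (ORD, NYC, CDG, 14, 4810), (ORD, NYC, CDG, 14, 9250), (ORD, NYC, CDG, 14, 9610)}
(Pilot ⨝ Flight) ⋈ Airport (natural join on city): {(BOS, MIA, CDG, 14, 4710, 13), (BOS, MIA, CDG, 14, 4710, 37), (BOS, MIA, CDG, 14, 4760, 13), (BOS, MIA, CDG, 14, 4760, 37), (BOS, MIA, CDG, 14, 4810, 13), (BOS, MIA, CDG, 14, 4810, 37), (BOS, MIA, CDG, 14, 9250, 13), (BOS, MIA, CDG, 14, 9250, 37), (BOS, MIA, CDG, 14, 9610, 13), (BOS, MIA, CDG, 14, 9610, 37), (CDG, LA, IAD, 4, 1280, 39), (CDG, LA, IAD, 4, 1390, 39), (HND, LA, IAD, 4, 1280, 39), (HND, LA, IAD, 4, 1390, 39), (LAX, MIA, CDG, 14, 4710, 13), (LAX, MIA, CDG, 14, 4710, 37), (LAX, MIA, CDG, 14, 4760, 13), (LAX, MIA, CDG, 14, 4760, 37), (LAX, MIA, CDG, 14, 4810, 13), (LAX, MIA, CDG, 14, 4810, 37), (LAX, MIA, CDG, 14, 9250, 13), (LAX, MIA, CDG, 14, 9250, 37), (LAX, MIA, CDG, 14, 9610, 13), (LAX, MIA, CDG, 14, 9610, 37)}
Keep only column(s) fno, src, hours (21 duplicate(s) eliminated): {(14, CDG, 13), (14, CDG, 37), (4, IAD, 39)}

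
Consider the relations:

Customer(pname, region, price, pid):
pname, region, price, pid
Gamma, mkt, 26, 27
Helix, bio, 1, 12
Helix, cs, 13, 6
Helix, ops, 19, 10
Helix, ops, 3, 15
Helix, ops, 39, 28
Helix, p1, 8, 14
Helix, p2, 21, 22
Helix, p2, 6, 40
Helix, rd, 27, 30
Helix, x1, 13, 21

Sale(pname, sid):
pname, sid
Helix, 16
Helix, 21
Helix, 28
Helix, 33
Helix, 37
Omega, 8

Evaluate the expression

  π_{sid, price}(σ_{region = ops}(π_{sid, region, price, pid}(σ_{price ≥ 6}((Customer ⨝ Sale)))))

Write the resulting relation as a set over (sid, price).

{(16, 19), (16, 39), (21, 19), (21, 39), (28, 19), (28, 39), (33, 19), (33, 39), (37, 19), (37, 39)}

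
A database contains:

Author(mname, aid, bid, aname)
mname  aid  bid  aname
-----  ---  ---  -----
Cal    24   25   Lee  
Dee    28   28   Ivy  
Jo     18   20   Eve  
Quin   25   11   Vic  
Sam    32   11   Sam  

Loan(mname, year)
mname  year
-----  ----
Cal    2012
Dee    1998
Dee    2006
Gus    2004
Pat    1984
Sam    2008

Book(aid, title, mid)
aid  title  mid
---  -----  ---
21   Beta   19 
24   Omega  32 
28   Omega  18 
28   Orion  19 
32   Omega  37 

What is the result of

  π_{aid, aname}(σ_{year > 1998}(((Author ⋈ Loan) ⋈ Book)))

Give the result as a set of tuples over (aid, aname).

{(24, Lee), (28, Ivy), (32, Sam)}

Joining Author and Loan on mname yields {(Cal, 24, 25, Lee, 2012), (Dee, 28, 28, Ivy, 1998), (Dee, 28, 28, Ivy, 2006), (Sam, 32, 11, Sam, 2008)}.
Joining (Author ⋈ Loan) and Book on aid yields {(Cal, 24, 25, Lee, 2012, Omega, 32), (Dee, 28, 28, Ivy, 1998, Omega, 18), (Dee, 28, 28, Ivy, 1998, Orion, 19), (Dee, 28, 28, Ivy, 2006, Omega, 18), (Dee, 28, 28, Ivy, 2006, Orion, 19), (Sam, 32, 11, Sam, 2008, Omega, 37)}.
Selection year > 1998: {(Cal, 24, 25, Lee, 2012, Omega, 32), (Dee, 28, 28, Ivy, 2006, Omega, 18), (Dee, 28, 28, Ivy, 2006, Orion, 19), (Sam, 32, 11, Sam, 2008, Omega, 37)}
π_{aid, aname} gives {(24, Lee), (28, Ivy), (32, Sam)} (1 duplicate(s) eliminated).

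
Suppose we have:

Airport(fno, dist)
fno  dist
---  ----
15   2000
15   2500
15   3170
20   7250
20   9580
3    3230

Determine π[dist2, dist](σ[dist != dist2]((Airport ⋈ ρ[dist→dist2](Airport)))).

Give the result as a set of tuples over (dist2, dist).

ρ[dist→dist2]: schema becomes (fno, dist2); tuples unchanged.
Joining Airport and ρ[dist→dist2](Airport) on fno yields {(15, 2000, 2000), (15, 2000, 2500), (15, 2000, 3170), (15, 2500, 2000), (15, 2500, 2500), (15, 2500, 3170), (15, 3170, 2000), (15, 3170, 2500), (15, 3170, 3170), (20, 7250, 7250), (20, 7250, 9580), (20, 9580, 7250), (20, 9580, 9580), (3, 3230, 3230)}.
Filtering on dist != dist2 leaves {(15, 2000, 2500), (15, 2000, 3170), (15, 2500, 2000), (15, 2500, 3170), (15, 3170, 2000), (15, 3170, 2500), (20, 7250, 9580), (20, 9580, 7250)}.
π_{dist2, dist} gives {(2000, 2500), (2000, 3170), (2500, 2000), (2500, 3170), (3170, 2000), (3170, 2500), (7250, 9580), (9580, 7250)}.

{(2000, 2500), (2000, 3170), (2500, 2000), (2500, 3170), (3170, 2000), (3170, 2500), (7250, 9580), (9580, 7250)}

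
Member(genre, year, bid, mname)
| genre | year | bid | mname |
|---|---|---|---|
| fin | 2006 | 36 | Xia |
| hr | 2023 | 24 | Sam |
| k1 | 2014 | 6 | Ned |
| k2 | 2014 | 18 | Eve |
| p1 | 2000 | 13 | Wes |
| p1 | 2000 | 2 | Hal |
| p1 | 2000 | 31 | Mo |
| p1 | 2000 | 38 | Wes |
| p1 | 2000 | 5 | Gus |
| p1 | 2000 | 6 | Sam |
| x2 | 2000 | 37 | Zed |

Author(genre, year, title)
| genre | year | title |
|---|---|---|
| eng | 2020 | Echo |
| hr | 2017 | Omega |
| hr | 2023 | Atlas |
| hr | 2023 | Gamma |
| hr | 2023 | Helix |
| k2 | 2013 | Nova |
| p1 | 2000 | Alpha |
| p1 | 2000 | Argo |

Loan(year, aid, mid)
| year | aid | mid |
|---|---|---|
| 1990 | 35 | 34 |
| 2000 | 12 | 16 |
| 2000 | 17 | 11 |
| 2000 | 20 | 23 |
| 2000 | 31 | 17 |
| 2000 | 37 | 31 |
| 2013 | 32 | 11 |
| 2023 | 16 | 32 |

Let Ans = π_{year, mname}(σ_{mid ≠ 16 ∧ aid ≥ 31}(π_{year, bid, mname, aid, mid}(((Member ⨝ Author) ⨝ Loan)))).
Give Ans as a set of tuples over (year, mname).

Joining Member and Author on genre, year yields {(hr, 2023, 24, Sam, Atlas), (hr, 2023, 24, Sam, Gamma), (hr, 2023, 24, Sam, Helix), (p1, 2000, 13, Wes, Alpha), (p1, 2000, 13, Wes, Argo), (p1, 2000, 2, Hal, Alpha), (p1, 2000, 2, Hal, Argo), (p1, 2000, 31, Mo, Alpha), (p1, 2000, 31, Mo, Argo), (p1, 2000, 38, Wes, Alpha), (p1, 2000, 38, Wes, Argo), (p1, 2000, 5, Gus, Alpha), (p1, 2000, 5, Gus, Argo), (p1, 2000, 6, Sam, Alpha), (p1, 2000, 6, Sam, Argo)}.
Joining (Member ⨝ Author) and Loan on year yields {(hr, 2023, 24, Sam, Atlas, 16, 32), (hr, 2023, 24, Sam, Gamma, 16, 32), (hr, 2023, 24, Sam, Helix, 16, 32), (p1, 2000, 13, Wes, Alpha, 12, 16), (p1, 2000, 13, Wes, Alpha, 17, 11), (p1, 2000, 13, Wes, Alpha, 20, 23), (p1, 2000, 13, Wes, Alpha, 31, 17), (p1, 2000, 13, Wes, Alpha, 37, 31), (p1, 2000, 13, Wes, Argo, 12, 16), (p1, 2000, 13, Wes, Argo, 17, 11), (p1, 2000, 13, Wes, Argo, 20, 23), (p1, 2000, 13, Wes, Argo, 31, 17), (p1, 2000, 13, Wes, Argo, 37, 31), (p1, 2000, 2, Hal, Alpha, 12, 16), (p1, 2000, 2, Hal, Alpha, 17, 11), (p1, 2000, 2, Hal, Alpha, 20, 23), (p1, 2000, 2, Hal, Alpha, 31, 17), (p1, 2000, 2, Hal, Alpha, 37, 31), (p1, 2000, 2, Hal, Argo, 12, 16), (p1, 2000, 2, Hal, Argo, 17, 11), (p1, 2000, 2, Hal, Argo, 20, 23), (p1, 2000, 2, Hal, Argo, 31, 17), (p1, 2000, 2, Hal, Argo, 37, 31), (p1, 2000, 31, Mo, Alpha, 12, 16), (p1, 2000, 31, Mo, Alpha, 17, 11), (p1, 2000, 31, Mo, Alpha, 20, 23), (p1, 2000, 31, Mo, Alpha, 31, 17), (p1, 2000, 31, Mo, Alpha, 37, 31), (p1, 2000, 31, Mo, Argo, 12, 16), (p1, 2000, 31, Mo, Argo, 17, 11), (p1, 2000, 31, Mo, Argo, 20, 23), (p1, 2000, 31, Mo, Argo, 31, 17), (p1, 2000, 31, Mo, Argo, 37, 31), (p1, 2000, 38, Wes, Alpha, 12, 16), (p1, 2000, 38, Wes, Alpha, 17, 11), (p1, 2000, 38, Wes, Alpha, 20, 23), (p1, 2000, 38, Wes, Alpha, 31, 17), (p1, 2000, 38, Wes, Alpha, 37, 31), (p1, 2000, 38, Wes, Argo, 12, 16), (p1, 2000, 38, Wes, Argo, 17, 11), (p1, 2000, 38, Wes, Argo, 20, 23), (p1, 2000, 38, Wes, Argo, 31, 17), (p1, 2000, 38, Wes, Argo, 37, 31), (p1, 2000, 5, Gus, Alpha, 12, 16), (p1, 2000, 5, Gus, Alpha, 17, 11), (p1, 2000, 5, Gus, Alpha, 20, 23), (p1, 2000, 5, Gus, Alpha, 31, 17), (p1, 2000, 5, Gus, Alpha, 37, 31), (p1, 2000, 5, Gus, Argo, 12, 16), (p1, 2000, 5, Gus, Argo, 17, 11), (p1, 2000, 5, Gus, Argo, 20, 23), (p1, 2000, 5, Gus, Argo, 31, 17), (p1, 2000, 5, Gus, Argo, 37, 31), (p1, 2000, 6, Sam, Alpha, 12, 16), (p1, 2000, 6, Sam, Alpha, 17, 11), (p1, 2000, 6, Sam, Alpha, 20, 23), (p1, 2000, 6, Sam, Alpha, 31, 17), (p1, 2000, 6, Sam, Alpha, 37, 31), (p1, 2000, 6, Sam, Argo, 12, 16), (p1, 2000, 6, Sam, Argo, 17, 11), (p1, 2000, 6, Sam, Argo, 20, 23), (p1, 2000, 6, Sam, Argo, 31, 17), (p1, 2000, 6, Sam, Argo, 37, 31)}.
π[year, bid, mname, aid, mid]: project onto (year, bid, mname, aid, mid) (32 duplicate(s) eliminated) → {(2000, 13, Wes, 12, 16), (2000, 13, Wes, 17, 11), (2000, 13, Wes, 20, 23), (2000, 13, Wes, 31, 17), (2000, 13, Wes, 37, 31), (2000, 2, Hal, 12, 16), (2000, 2, Hal, 17, 11), (2000, 2, Hal, 20, 23), (2000, 2, Hal, 31, 17), (2000, 2, Hal, 37, 31), (2000, 31, Mo, 12, 16), (2000, 31, Mo, 17, 11), (2000, 31, Mo, 20, 23), (2000, 31, Mo, 31, 17), (2000, 31, Mo, 37, 31), (2000, 38, Wes, 12, 16), (2000, 38, Wes, 17, 11), (2000, 38, Wes, 20, 23), (2000, 38, Wes, 31, 17), (2000, 38, Wes, 37, 31), (2000, 5, Gus, 12, 16), (2000, 5, Gus, 17, 11), (2000, 5, Gus, 20, 23), (2000, 5, Gus, 31, 17), (2000, 5, Gus, 37, 31), (2000, 6, Sam, 12, 16), (2000, 6, Sam, 17, 11), (2000, 6, Sam, 20, 23), (2000, 6, Sam, 31, 17), (2000, 6, Sam, 37, 31), (2023, 24, Sam, 16, 32)}
σ[mid ≠ 16 ∧ aid ≥ 31]: keep tuples satisfying mid ≠ 16 ∧ aid ≥ 31 → {(2000, 13, Wes, 31, 17), (2000, 13, Wes, 37, 31), (2000, 2, Hal, 31, 17), (2000, 2, Hal, 37, 31), (2000, 31, Mo, 31, 17), (2000, 31, Mo, 37, 31), (2000, 38, Wes, 31, 17), (2000, 38, Wes, 37, 31), (2000, 5, Gus, 31, 17), (2000, 5, Gus, 37, 31), (2000, 6, Sam, 31, 17), (2000, 6, Sam, 37, 31)}
π[year, mname]: project onto (year, mname) (7 duplicate(s) eliminated) → {(2000, Gus), (2000, Hal), (2000, Mo), (2000, Sam), (2000, Wes)}

{(2000, Gus), (2000, Hal), (2000, Mo), (2000, Sam), (2000, Wes)}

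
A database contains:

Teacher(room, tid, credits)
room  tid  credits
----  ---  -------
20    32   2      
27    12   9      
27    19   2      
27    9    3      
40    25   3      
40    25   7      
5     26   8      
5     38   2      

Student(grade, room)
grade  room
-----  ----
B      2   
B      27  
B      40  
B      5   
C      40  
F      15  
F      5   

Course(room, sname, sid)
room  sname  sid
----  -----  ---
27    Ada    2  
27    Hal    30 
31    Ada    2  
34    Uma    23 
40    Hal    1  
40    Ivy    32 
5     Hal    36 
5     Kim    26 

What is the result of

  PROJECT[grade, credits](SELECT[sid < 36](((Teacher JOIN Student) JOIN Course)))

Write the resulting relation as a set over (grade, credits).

{(B, 2), (B, 3), (B, 7), (B, 8), (B, 9), (C, 3), (C, 7), (F, 2), (F, 8)}

Joining Teacher and Student on room yields {(27, 12, 9, B), (27, 19, 2, B), (27, 9, 3, B), (40, 25, 3, B), (40, 25, 3, C), (40, 25, 7, B), (40, 25, 7, C), (5, 26, 8, B), (5, 26, 8, F), (5, 38, 2, B), (5, 38, 2, F)}.
Joining (Teacher JOIN Student) and Course on room yields {(27, 12, 9, B, Ada, 2), (27, 12, 9, B, Hal, 30), (27, 19, 2, B, Ada, 2), (27, 19, 2, B, Hal, 30), (27, 9, 3, B, Ada, 2), (27, 9, 3, B, Hal, 30), (40, 25, 3, B, Hal, 1), (40, 25, 3, B, Ivy, 32), (40, 25, 3, C, Hal, 1), (40, 25, 3, C, Ivy, 32), (40, 25, 7, B, Hal, 1), (40, 25, 7, B, Ivy, 32), (40, 25, 7, C, Hal, 1), (40, 25, 7, C, Ivy, 32), (5, 26, 8, B, Hal, 36), (5, 26, 8, B, Kim, 26), (5, 26, 8, F, Hal, 36), (5, 26, 8, F, Kim, 26), (5, 38, 2, B, Hal, 36), (5, 38, 2, B, Kim, 26), (5, 38, 2, F, Hal, 36), (5, 38, 2, F, Kim, 26)}.
Apply σ_{sid < 36}; surviving tuples: {(27, 12, 9, B, Ada, 2), (27, 12, 9, B, Hal, 30), (27, 19, 2, B, Ada, 2), (27, 19, 2, B, Hal, 30), (27, 9, 3, B, Ada, 2), (27, 9, 3, B, Hal, 30), (40, 25, 3, B, Hal, 1), (40, 25, 3, B, Ivy, 32), (40, 25, 3, C, Hal, 1), (40, 25, 3, C, Ivy, 32), (40, 25, 7, B, Hal, 1), (40, 25, 7, B, Ivy, 32), (40, 25, 7, C, Hal, 1), (40, 25, 7, C, Ivy, 32), (5, 26, 8, B, Kim, 26), (5, 26, 8, F, Kim, 26), (5, 38, 2, B, Kim, 26), (5, 38, 2, F, Kim, 26)}
π[grade, credits]: project onto (grade, credits) (9 duplicate(s) eliminated) → {(B, 2), (B, 3), (B, 7), (B, 8), (B, 9), (C, 3), (C, 7), (F, 2), (F, 8)}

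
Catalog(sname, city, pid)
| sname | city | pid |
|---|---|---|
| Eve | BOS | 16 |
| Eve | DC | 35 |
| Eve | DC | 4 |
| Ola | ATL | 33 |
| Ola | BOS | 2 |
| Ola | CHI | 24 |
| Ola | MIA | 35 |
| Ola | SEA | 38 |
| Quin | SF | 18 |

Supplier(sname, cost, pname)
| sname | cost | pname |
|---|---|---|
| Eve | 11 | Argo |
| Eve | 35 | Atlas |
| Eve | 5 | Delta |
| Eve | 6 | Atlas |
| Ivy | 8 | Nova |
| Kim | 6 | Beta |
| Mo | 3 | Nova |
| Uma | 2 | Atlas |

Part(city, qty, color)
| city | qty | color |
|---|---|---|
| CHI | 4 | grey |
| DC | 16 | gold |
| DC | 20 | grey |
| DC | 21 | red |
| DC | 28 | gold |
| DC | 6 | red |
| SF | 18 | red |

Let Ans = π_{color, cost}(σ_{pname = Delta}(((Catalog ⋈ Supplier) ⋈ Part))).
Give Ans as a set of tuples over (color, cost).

{(gold, 5), (grey, 5), (red, 5)}

Joining Catalog and Supplier on sname yields {(Eve, BOS, 16, 11, Argo), (Eve, BOS, 16, 35, Atlas), (Eve, BOS, 16, 5, Delta), (Eve, BOS, 16, 6, Atlas), (Eve, DC, 35, 11, Argo), (Eve, DC, 35, 35, Atlas), (Eve, DC, 35, 5, Delta), (Eve, DC, 35, 6, Atlas), (Eve, DC, 4, 11, Argo), (Eve, DC, 4, 35, Atlas), (Eve, DC, 4, 5, Delta), (Eve, DC, 4, 6, Atlas)}.
Joining (Catalog ⋈ Supplier) and Part on city yields {(Eve, DC, 35, 11, Argo, 16, gold), (Eve, DC, 35, 11, Argo, 20, grey), (Eve, DC, 35, 11, Argo, 21, red), (Eve, DC, 35, 11, Argo, 28, gold), (Eve, DC, 35, 11, Argo, 6, red), (Eve, DC, 35, 35, Atlas, 16, gold), (Eve, DC, 35, 35, Atlas, 20, grey), (Eve, DC, 35, 35, Atlas, 21, red), (Eve, DC, 35, 35, Atlas, 28, gold), (Eve, DC, 35, 35, Atlas, 6, red), (Eve, DC, 35, 5, Delta, 16, gold), (Eve, DC, 35, 5, Delta, 20, grey), (Eve, DC, 35, 5, Delta, 21, red), (Eve, DC, 35, 5, Delta, 28, gold), (Eve, DC, 35, 5, Delta, 6, red), (Eve, DC, 35, 6, Atlas, 16, gold), (Eve, DC, 35, 6, Atlas, 20, grey), (Eve, DC, 35, 6, Atlas, 21, red), (Eve, DC, 35, 6, Atlas, 28, gold), (Eve, DC, 35, 6, Atlas, 6, red), (Eve, DC, 4, 11, Argo, 16, gold), (Eve, DC, 4, 11, Argo, 20, grey), (Eve, DC, 4, 11, Argo, 21, red), (Eve, DC, 4, 11, Argo, 28, gold), (Eve, DC, 4, 11, Argo, 6, red), (Eve, DC, 4, 35, Atlas, 16, gold), (Eve, DC, 4, 35, Atlas, 20, grey), (Eve, DC, 4, 35, Atlas, 21, red), (Eve, DC, 4, 35, Atlas, 28, gold), (Eve, DC, 4, 35, Atlas, 6, red), (Eve, DC, 4, 5, Delta, 16, gold), (Eve, DC, 4, 5, Delta, 20, grey), (Eve, DC, 4, 5, Delta, 21, red), (Eve, DC, 4, 5, Delta, 28, gold), (Eve, DC, 4, 5, Delta, 6, red), (Eve, DC, 4, 6, Atlas, 16, gold), (Eve, DC, 4, 6, Atlas, 20, grey), (Eve, DC, 4, 6, Atlas, 21, red), (Eve, DC, 4, 6, Atlas, 28, gold), (Eve, DC, 4, 6, Atlas, 6, red)}.
Selection pname = Delta: {(Eve, DC, 35, 5, Delta, 16, gold), (Eve, DC, 35, 5, Delta, 20, grey), (Eve, DC, 35, 5, Delta, 21, red), (Eve, DC, 35, 5, Delta, 28, gold), (Eve, DC, 35, 5, Delta, 6, red), (Eve, DC, 4, 5, Delta, 16, gold), (Eve, DC, 4, 5, Delta, 20, grey), (Eve, DC, 4, 5, Delta, 21, red), (Eve, DC, 4, 5, Delta, 28, gold), (Eve, DC, 4, 5, Delta, 6, red)}
π_{color, cost} gives {(gold, 5), (grey, 5), (red, 5)} (7 duplicate(s) eliminated).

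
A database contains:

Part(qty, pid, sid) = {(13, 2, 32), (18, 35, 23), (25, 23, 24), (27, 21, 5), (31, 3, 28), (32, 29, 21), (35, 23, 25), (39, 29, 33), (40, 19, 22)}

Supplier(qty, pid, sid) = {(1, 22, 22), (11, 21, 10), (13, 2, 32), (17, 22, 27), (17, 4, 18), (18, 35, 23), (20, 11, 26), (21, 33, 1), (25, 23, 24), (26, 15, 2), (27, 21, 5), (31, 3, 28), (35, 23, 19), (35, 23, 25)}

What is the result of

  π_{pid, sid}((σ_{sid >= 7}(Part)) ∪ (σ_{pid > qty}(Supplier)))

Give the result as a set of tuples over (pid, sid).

Apply σ_{sid >= 7}; surviving tuples: {(13, 2, 32), (18, 35, 23), (25, 23, 24), (31, 3, 28), (32, 29, 21), (35, 23, 25), (39, 29, 33), (40, 19, 22)}
Apply σ_{pid > qty}; surviving tuples: {(1, 22, 22), (11, 21, 10), (17, 22, 27), (18, 35, 23), (21, 33, 1)}
Union: {(13, 2, 32), (18, 35, 23), (25, 23, 24), (31, 3, 28), (32, 29, 21), (35, 23, 25), (39, 29, 33), (40, 19, 22)} with {(1, 22, 22), (11, 21, 10), (17, 22, 27), (18, 35, 23), (21, 33, 1)} → {(1, 22, 22), (11, 21, 10), (13, 2, 32), (17, 22, 27), (18, 35, 23), (21, 33, 1), (25, 23, 24), (31, 3, 28), (32, 29, 21), (35, 23, 25), (39, 29, 33), (40, 19, 22)}
Keep only column(s) pid, sid: {(19, 22), (2, 32), (21, 10), (22, 22), (22, 27), (23, 24), (23, 25), (29, 21), (29, 33), (3, 28), (33, 1), (35, 23)}

{(19, 22), (2, 32), (21, 10), (22, 22), (22, 27), (23, 24), (23, 25), (29, 21), (29, 33), (3, 28), (33, 1), (35, 23)}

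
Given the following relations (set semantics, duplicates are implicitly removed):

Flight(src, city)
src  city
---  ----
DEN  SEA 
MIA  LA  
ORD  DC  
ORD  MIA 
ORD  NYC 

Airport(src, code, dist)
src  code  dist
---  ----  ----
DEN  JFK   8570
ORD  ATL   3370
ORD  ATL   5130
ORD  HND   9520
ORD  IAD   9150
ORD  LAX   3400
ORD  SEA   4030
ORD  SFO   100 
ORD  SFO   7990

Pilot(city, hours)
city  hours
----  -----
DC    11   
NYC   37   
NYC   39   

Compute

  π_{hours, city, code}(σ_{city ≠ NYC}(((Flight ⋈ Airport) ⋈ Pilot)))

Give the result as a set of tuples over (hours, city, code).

Natural join on src: {(DEN, SEA, JFK, 8570), (ORD, DC, ATL, 3370), (ORD, DC, ATL, 5130), (ORD, DC, HND, 9520), (ORD, DC, IAD, 9150), (ORD, DC, LAX, 3400), (ORD, DC, SEA, 4030), (ORD, DC, SFO, 100), (ORD, DC, SFO, 7990), (ORD, MIA, ATL, 3370), (ORD, MIA, ATL, 5130), (ORD, MIA, HND, 9520), (ORD, MIA, IAD, 9150), (ORD, MIA, LAX, 3400), (ORD, MIA, SEA, 4030), (ORD, MIA, SFO, 100), (ORD, MIA, SFO, 7990), (ORD, NYC, ATL, 3370), (ORD, NYC, ATL, 5130), (ORD, NYC, HND, 9520), (ORD, NYC, IAD, 9150), (ORD, NYC, LAX, 3400), (ORD, NYC, SEA, 4030), (ORD, NYC, SFO, 100), (ORD, NYC, SFO, 7990)}
Natural join on city: {(ORD, DC, ATL, 3370, 11), (ORD, DC, ATL, 5130, 11), (ORD, DC, HND, 9520, 11), (ORD, DC, IAD, 9150, 11), (ORD, DC, LAX, 3400, 11), (ORD, DC, SEA, 4030, 11), (ORD, DC, SFO, 100, 11), (ORD, DC, SFO, 7990, 11), (ORD, NYC, ATL, 3370, 37), (ORD, NYC, ATL, 3370, 39), (ORD, NYC, ATL, 5130, 37), (ORD, NYC, ATL, 5130, 39), (ORD, NYC, HND, 9520, 37), (ORD, NYC, HND, 9520, 39), (ORD, NYC, IAD, 9150, 37), (ORD, NYC, IAD, 9150, 39), (ORD, NYC, LAX, 3400, 37), (ORD, NYC, LAX, 3400, 39), (ORD, NYC, SEA, 4030, 37), (ORD, NYC, SEA, 4030, 39), (ORD, NYC, SFO, 100, 37), (ORD, NYC, SFO, 100, 39), (ORD, NYC, SFO, 7990, 37), (ORD, NYC, SFO, 7990, 39)}
Selection city ≠ NYC: {(ORD, DC, ATL, 3370, 11), (ORD, DC, ATL, 5130, 11), (ORD, DC, HND, 9520, 11), (ORD, DC, IAD, 9150, 11), (ORD, DC, LAX, 3400, 11), (ORD, DC, SEA, 4030, 11), (ORD, DC, SFO, 100, 11), (ORD, DC, SFO, 7990, 11)}
π_{hours, city, code} gives {(11, DC, ATL), (11, DC, HND), (11, DC, IAD), (11, DC, LAX), (11, DC, SEA), (11, DC, SFO)} (2 duplicate(s) eliminated).

{(11, DC, ATL), (11, DC, HND), (11, DC, IAD), (11, DC, LAX), (11, DC, SEA), (11, DC, SFO)}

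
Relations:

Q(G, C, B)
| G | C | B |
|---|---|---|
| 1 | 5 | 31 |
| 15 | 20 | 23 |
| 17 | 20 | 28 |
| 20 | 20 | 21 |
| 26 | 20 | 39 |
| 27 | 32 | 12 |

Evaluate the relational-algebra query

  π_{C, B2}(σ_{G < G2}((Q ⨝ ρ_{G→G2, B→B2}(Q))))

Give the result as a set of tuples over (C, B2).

ρ[G→G2, B→B2]: schema becomes (G2, C, B2); tuples unchanged.
Joining Q and ρ_{G→G2, B→B2}(Q) on C yields {(1, 5, 31, 1, 31), (15, 20, 23, 15, 23), (15, 20, 23, 17, 28), (15, 20, 23, 20, 21), (15, 20, 23, 26, 39), (17, 20, 28, 15, 23), (17, 20, 28, 17, 28), (17, 20, 28, 20, 21), (17, 20, 28, 26, 39), (20, 20, 21, 15, 23), (20, 20, 21, 17, 28), (20, 20, 21, 20, 21), (20, 20, 21, 26, 39), (26, 20, 39, 15, 23), (26, 20, 39, 17, 28), (26, 20, 39, 20, 21), (26, 20, 39, 26, 39), (27, 32, 12, 27, 12)}.
σ[G < G2]: keep tuples satisfying G < G2 → {(15, 20, 23, 17, 28), (15, 20, 23, 20, 21), (15, 20, 23, 26, 39), (17, 20, 28, 20, 21), (17, 20, 28, 26, 39), (20, 20, 21, 26, 39)}
Keep only column(s) C, B2 (3 duplicate(s) eliminated): {(20, 21), (20, 28), (20, 39)}

{(20, 21), (20, 28), (20, 39)}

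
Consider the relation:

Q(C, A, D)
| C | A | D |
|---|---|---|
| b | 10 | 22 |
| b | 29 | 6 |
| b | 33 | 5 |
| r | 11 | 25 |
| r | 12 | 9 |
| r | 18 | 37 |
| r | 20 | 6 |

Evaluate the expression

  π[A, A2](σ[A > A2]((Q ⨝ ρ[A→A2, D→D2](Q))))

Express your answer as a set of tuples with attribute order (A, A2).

{(12, 11), (18, 11), (18, 12), (20, 11), (20, 12), (20, 18), (29, 10), (33, 10), (33, 29)}

ρ[A→A2, D→D2]: schema becomes (C, A2, D2); tuples unchanged.
Q ⋈ ρ[A→A2, D→D2](Q) (natural join on C): {(b, 10, 22, 10, 22), (b, 10, 22, 29, 6), (b, 10, 22, 33, 5), (b, 29, 6, 10, 22), (b, 29, 6, 29, 6), (b, 29, 6, 33, 5), (b, 33, 5, 10, 22), (b, 33, 5, 29, 6), (b, 33, 5, 33, 5), (r, 11, 25, 11, 25), (r, 11, 25, 12, 9), (r, 11, 25, 18, 37), (r, 11, 25, 20, 6), (r, 12, 9, 11, 25), (r, 12, 9, 12, 9), (r, 12, 9, 18, 37), (r, 12, 9, 20, 6), (r, 18, 37, 11, 25), (r, 18, 37, 12, 9), (r, 18, 37, 18, 37), (r, 18, 37, 20, 6), (r, 20, 6, 11, 25), (r, 20, 6, 12, 9), (r, 20, 6, 18, 37), (r, 20, 6, 20, 6)}
Filtering on A > A2 leaves {(b, 29, 6, 10, 22), (b, 33, 5, 10, 22), (b, 33, 5, 29, 6), (r, 12, 9, 11, 25), (r, 18, 37, 11, 25), (r, 18, 37, 12, 9), (r, 20, 6, 11, 25), (r, 20, 6, 12, 9), (r, 20, 6, 18, 37)}.
π_{A, A2} gives {(12, 11), (18, 11), (18, 12), (20, 11), (20, 12), (20, 18), (29, 10), (33, 10), (33, 29)}.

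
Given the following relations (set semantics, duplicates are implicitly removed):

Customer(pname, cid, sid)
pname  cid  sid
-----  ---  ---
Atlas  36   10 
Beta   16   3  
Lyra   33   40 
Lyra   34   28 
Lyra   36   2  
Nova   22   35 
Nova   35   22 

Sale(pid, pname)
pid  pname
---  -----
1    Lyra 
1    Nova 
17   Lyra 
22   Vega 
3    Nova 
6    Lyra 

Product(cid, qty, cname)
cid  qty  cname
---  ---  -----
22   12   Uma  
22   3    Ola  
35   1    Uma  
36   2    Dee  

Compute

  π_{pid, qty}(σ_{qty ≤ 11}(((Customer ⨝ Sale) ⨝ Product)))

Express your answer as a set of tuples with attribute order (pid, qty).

Natural join on pname: {(Lyra, 33, 40, 1), (Lyra, 33, 40, 17), (Lyra, 33, 40, 6), (Lyra, 34, 28, 1), (Lyra, 34, 28, 17), (Lyra, 34, 28, 6), (Lyra, 36, 2, 1), (Lyra, 36, 2, 17), (Lyra, 36, 2, 6), (Nova, 22, 35, 1), (Nova, 22, 35, 3), (Nova, 35, 22, 1), (Nova, 35, 22, 3)}
Natural join on cid: {(Lyra, 36, 2, 1, 2, Dee), (Lyra, 36, 2, 17, 2, Dee), (Lyra, 36, 2, 6, 2, Dee), (Nova, 22, 35, 1, 12, Uma), (Nova, 22, 35, 1, 3, Ola), (Nova, 22, 35, 3, 12, Uma), (Nova, 22, 35, 3, 3, Ola), (Nova, 35, 22, 1, 1, Uma), (Nova, 35, 22, 3, 1, Uma)}
Selection qty ≤ 11: {(Lyra, 36, 2, 1, 2, Dee), (Lyra, 36, 2, 17, 2, Dee), (Lyra, 36, 2, 6, 2, Dee), (Nova, 22, 35, 1, 3, Ola), (Nova, 22, 35, 3, 3, Ola), (Nova, 35, 22, 1, 1, Uma), (Nova, 35, 22, 3, 1, Uma)}
π_{pid, qty} gives {(1, 1), (1, 2), (1, 3), (17, 2), (3, 1), (3, 3), (6, 2)}.

{(1, 1), (1, 2), (1, 3), (17, 2), (3, 1), (3, 3), (6, 2)}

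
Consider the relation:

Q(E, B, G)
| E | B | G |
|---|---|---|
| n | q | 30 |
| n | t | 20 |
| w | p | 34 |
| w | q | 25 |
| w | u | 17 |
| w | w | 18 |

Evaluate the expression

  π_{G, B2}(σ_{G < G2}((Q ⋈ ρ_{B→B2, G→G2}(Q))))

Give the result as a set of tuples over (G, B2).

{(17, p), (17, q), (17, w), (18, p), (18, q), (20, q), (25, p)}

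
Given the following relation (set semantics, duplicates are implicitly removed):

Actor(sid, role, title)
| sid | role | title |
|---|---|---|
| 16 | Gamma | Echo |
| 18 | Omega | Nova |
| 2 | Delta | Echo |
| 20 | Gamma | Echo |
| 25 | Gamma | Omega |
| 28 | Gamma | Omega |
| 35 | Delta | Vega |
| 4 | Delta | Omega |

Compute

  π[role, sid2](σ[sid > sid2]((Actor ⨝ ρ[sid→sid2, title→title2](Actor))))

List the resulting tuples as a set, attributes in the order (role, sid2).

{(Delta, 2), (Delta, 4), (Gamma, 16), (Gamma, 20), (Gamma, 25)}

ρ[sid→sid2, title→title2]: schema becomes (sid2, role, title2); tuples unchanged.
Natural join on role: {(16, Gamma, Echo, 16, Echo), (16, Gamma, Echo, 20, Echo), (16, Gamma, Echo, 25, Omega), (16, Gamma, Echo, 28, Omega), (18, Omega, Nova, 18, Nova), (2, Delta, Echo, 2, Echo), (2, Delta, Echo, 35, Vega), (2, Delta, Echo, 4, Omega), (20, Gamma, Echo, 16, Echo), (20, Gamma, Echo, 20, Echo), (20, Gamma, Echo, 25, Omega), (20, Gamma, Echo, 28, Omega), (25, Gamma, Omega, 16, Echo), (25, Gamma, Omega, 20, Echo), (25, Gamma, Omega, 25, Omega), (25, Gamma, Omega, 28, Omega), (28, Gamma, Omega, 16, Echo), (28, Gamma, Omega, 20, Echo), (28, Gamma, Omega, 25, Omega), (28, Gamma, Omega, 28, Omega), (35, Delta, Vega, 2, Echo), (35, Delta, Vega, 35, Vega), (35, Delta, Vega, 4, Omega), (4, Delta, Omega, 2, Echo), (4, Delta, Omega, 35, Vega), (4, Delta, Omega, 4, Omega)}
Selection sid > sid2: {(20, Gamma, Echo, 16, Echo), (25, Gamma, Omega, 16, Echo), (25, Gamma, Omega, 20, Echo), (28, Gamma, Omega, 16, Echo), (28, Gamma, Omega, 20, Echo), (28, Gamma, Omega, 25, Omega), (35, Delta, Vega, 2, Echo), (35, Delta, Vega, 4, Omega), (4, Delta, Omega, 2, Echo)}
π[role, sid2]: project onto (role, sid2) (4 duplicate(s) eliminated) → {(Delta, 2), (Delta, 4), (Gamma, 16), (Gamma, 20), (Gamma, 25)}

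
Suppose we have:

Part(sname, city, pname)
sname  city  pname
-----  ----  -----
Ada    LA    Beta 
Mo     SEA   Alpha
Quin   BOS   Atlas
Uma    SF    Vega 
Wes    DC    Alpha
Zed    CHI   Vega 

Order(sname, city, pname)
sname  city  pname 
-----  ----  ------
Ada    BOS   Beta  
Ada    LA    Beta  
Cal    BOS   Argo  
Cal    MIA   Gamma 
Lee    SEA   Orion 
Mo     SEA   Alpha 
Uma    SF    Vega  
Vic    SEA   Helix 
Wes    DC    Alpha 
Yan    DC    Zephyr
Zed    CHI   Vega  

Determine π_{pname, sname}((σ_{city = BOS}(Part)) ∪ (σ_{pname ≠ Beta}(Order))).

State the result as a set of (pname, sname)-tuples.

{(Alpha, Mo), (Alpha, Wes), (Argo, Cal), (Atlas, Quin), (Gamma, Cal), (Helix, Vic), (Orion, Lee), (Vega, Uma), (Vega, Zed), (Zephyr, Yan)}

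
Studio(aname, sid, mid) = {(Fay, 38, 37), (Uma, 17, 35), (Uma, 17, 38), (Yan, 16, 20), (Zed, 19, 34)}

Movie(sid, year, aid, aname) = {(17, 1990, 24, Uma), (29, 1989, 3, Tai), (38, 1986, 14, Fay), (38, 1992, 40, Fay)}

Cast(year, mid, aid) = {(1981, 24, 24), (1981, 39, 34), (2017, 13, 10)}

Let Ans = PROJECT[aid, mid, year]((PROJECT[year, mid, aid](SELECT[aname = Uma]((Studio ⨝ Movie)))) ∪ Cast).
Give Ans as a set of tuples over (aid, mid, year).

Natural join on aname, sid: {(Fay, 38, 37, 1986, 14), (Fay, 38, 37, 1992, 40), (Uma, 17, 35, 1990, 24), (Uma, 17, 38, 1990, 24)}
σ[aname = Uma]: keep tuples satisfying aname = Uma → {(Uma, 17, 35, 1990, 24), (Uma, 17, 38, 1990, 24)}
Keep only column(s) year, mid, aid: {(1990, 35, 24), (1990, 38, 24)}
Set union of the two operands is {(1981, 24, 24), (1981, 39, 34), (1990, 35, 24), (1990, 38, 24), (2017, 13, 10)}.
Keep only column(s) aid, mid, year: {(10, 13, 2017), (24, 24, 1981), (24, 35, 1990), (24, 38, 1990), (34, 39, 1981)}

{(10, 13, 2017), (24, 24, 1981), (24, 35, 1990), (24, 38, 1990), (34, 39, 1981)}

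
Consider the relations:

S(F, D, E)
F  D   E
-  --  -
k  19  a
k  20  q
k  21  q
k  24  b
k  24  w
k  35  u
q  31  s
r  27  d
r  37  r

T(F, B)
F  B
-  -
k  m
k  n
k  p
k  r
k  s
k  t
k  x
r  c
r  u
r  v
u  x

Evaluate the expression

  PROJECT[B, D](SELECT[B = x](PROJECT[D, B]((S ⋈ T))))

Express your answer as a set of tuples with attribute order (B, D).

{(x, 19), (x, 20), (x, 21), (x, 24), (x, 35)}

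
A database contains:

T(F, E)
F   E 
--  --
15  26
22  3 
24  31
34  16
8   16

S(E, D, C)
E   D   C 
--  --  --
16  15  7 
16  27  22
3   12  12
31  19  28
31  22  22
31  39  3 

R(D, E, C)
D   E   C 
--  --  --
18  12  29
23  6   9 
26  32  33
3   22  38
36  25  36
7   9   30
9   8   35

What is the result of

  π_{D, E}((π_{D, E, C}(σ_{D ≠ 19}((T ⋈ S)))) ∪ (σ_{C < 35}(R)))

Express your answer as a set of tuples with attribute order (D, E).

{(12, 3), (15, 16), (18, 12), (22, 31), (23, 6), (26, 32), (27, 16), (39, 31), (7, 9)}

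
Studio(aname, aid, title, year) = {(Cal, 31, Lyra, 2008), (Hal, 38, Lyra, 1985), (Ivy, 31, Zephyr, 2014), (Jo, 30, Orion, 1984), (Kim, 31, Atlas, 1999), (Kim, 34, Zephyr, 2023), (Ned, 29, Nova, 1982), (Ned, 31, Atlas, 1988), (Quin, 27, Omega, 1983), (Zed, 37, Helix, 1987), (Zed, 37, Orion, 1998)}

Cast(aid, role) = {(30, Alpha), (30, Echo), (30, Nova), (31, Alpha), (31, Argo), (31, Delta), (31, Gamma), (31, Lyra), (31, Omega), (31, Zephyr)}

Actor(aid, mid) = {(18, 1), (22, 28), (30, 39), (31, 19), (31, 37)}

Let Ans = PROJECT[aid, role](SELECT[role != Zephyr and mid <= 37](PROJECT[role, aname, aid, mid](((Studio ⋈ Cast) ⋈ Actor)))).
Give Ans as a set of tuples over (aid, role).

{(31, Alpha), (31, Argo), (31, Delta), (31, Gamma), (31, Lyra), (31, Omega)}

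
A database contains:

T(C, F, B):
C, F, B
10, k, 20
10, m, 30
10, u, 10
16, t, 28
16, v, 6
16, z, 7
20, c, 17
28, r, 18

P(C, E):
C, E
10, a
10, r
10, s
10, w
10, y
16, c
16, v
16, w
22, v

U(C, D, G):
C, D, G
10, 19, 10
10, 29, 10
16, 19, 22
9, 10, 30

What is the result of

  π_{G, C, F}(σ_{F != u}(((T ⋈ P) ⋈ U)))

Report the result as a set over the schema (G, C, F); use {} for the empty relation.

Joining T and P on C yields {(10, k, 20, a), (10, k, 20, r), (10, k, 20, s), (10, k, 20, w), (10, k, 20, y), (10, m, 30, a), (10, m, 30, r), (10, m, 30, s), (10, m, 30, w), (10, m, 30, y), (10, u, 10, a), (10, u, 10, r), (10, u, 10, s), (10, u, 10, w), (10, u, 10, y), (16, t, 28, c), (16, t, 28, v), (16, t, 28, w), (16, v, 6, c), (16, v, 6, v), (16, v, 6, w), (16, z, 7, c), (16, z, 7, v), (16, z, 7, w)}.
Joining (T ⋈ P) and U on C yields {(10, k, 20, a, 19, 10), (10, k, 20, a, 29, 10), (10, k, 20, r, 19, 10), (10, k, 20, r, 29, 10), (10, k, 20, s, 19, 10), (10, k, 20, s, 29, 10), (10, k, 20, w, 19, 10), (10, k, 20, w, 29, 10), (10, k, 20, y, 19, 10), (10, k, 20, y, 29, 10), (10, m, 30, a, 19, 10), (10, m, 30, a, 29, 10), (10, m, 30, r, 19, 10), (10, m, 30, r, 29, 10), (10, m, 30, s, 19, 10), (10, m, 30, s, 29, 10), (10, m, 30, w, 19, 10), (10, m, 30, w, 29, 10), (10, m, 30, y, 19, 10), (10, m, 30, y, 29, 10), (10, u, 10, a, 19, 10), (10, u, 10, a, 29, 10), (10, u, 10, r, 19, 10), (10, u, 10, r, 29, 10), (10, u, 10, s, 19, 10), (10, u, 10, s, 29, 10), (10, u, 10, w, 19, 10), (10, u, 10, w, 29, 10), (10, u, 10, y, 19, 10), (10, u, 10, y, 29, 10), (16, t, 28, c, 19, 22), (16, t, 28, v, 19, 22), (16, t, 28, w, 19, 22), (16, v, 6, c, 19, 22), (16, v, 6, v, 19, 22), (16, v, 6, w, 19, 22), (16, z, 7, c, 19, 22), (16, z, 7, v, 19, 22), (16, z, 7, w, 19, 22)}.
σ[F != u]: keep tuples satisfying F != u → {(10, k, 20, a, 19, 10), (10, k, 20, a, 29, 10), (10, k, 20, r, 19, 10), (10, k, 20, r, 29, 10), (10, k, 20, s, 19, 10), (10, k, 20, s, 29, 10), (10, k, 20, w, 19, 10), (10, k, 20, w, 29, 10), (10, k, 20, y, 19, 10), (10, k, 20, y, 29, 10), (10, m, 30, a, 19, 10), (10, m, 30, a, 29, 10), (10, m, 30, r, 19, 10), (10, m, 30, r, 29, 10), (10, m, 30, s, 19, 10), (10, m, 30, s, 29, 10), (10, m, 30, w, 19, 10), (10, m, 30, w, 29, 10), (10, m, 30, y, 19, 10), (10, m, 30, y, 29, 10), (16, t, 28, c, 19, 22), (16, t, 28, v, 19, 22), (16, t, 28, w, 19, 22), (16, v, 6, c, 19, 22), (16, v, 6, v, 19, 22), (16, v, 6, w, 19, 22), (16, z, 7, c, 19, 22), (16, z, 7, v, 19, 22), (16, z, 7, w, 19, 22)}
Keep only column(s) G, C, F (24 duplicate(s) eliminated): {(10, 10, k), (10, 10, m), (22, 16, t), (22, 16, v), (22, 16, z)}

{(10, 10, k), (10, 10, m), (22, 16, t), (22, 16, v), (22, 16, z)}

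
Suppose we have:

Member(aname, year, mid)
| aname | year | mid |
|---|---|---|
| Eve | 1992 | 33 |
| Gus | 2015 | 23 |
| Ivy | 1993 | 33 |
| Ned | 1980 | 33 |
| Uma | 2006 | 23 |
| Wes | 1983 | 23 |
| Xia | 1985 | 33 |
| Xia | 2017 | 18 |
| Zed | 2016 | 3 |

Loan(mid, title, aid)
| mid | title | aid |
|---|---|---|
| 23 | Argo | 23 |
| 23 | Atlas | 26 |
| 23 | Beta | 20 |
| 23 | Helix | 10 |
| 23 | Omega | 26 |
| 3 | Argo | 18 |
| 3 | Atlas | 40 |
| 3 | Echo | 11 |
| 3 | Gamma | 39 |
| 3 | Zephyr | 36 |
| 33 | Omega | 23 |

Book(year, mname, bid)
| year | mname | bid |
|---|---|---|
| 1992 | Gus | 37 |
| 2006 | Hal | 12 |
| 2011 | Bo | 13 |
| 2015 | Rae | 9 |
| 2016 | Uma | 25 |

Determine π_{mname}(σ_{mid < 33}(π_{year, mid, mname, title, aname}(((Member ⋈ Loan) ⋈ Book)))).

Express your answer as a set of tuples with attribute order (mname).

Natural join on mid: {(Eve, 1992, 33, Omega, 23), (Gus, 2015, 23, Argo, 23), (Gus, 2015, 23, Atlas, 26), (Gus, 2015, 23, Beta, 20), (Gus, 2015, 23, Helix, 10), (Gus, 2015, 23, Omega, 26), (Ivy, 1993, 33, Omega, 23), (Ned, 1980, 33, Omega, 23), (Uma, 2006, 23, Argo, 23), (Uma, 2006, 23, Atlas, 26), (Uma, 2006, 23, Beta, 20), (Uma, 2006, 23, Helix, 10), (Uma, 2006, 23, Omega, 26), (Wes, 1983, 23, Argo, 23), (Wes, 1983, 23, Atlas, 26), (Wes, 1983, 23, Beta, 20), (Wes, 1983, 23, Helix, 10), (Wes, 1983, 23, Omega, 26), (Xia, 1985, 33, Omega, 23), (Zed, 2016, 3, Argo, 18), (Zed, 2016, 3, Atlas, 40), (Zed, 2016, 3, Echo, 11), (Zed, 2016, 3, Gamma, 39), (Zed, 2016, 3, Zephyr, 36)}
Natural join on year: {(Eve, 1992, 33, Omega, 23, Gus, 37), (Gus, 2015, 23, Argo, 23, Rae, 9), (Gus, 2015, 23, Atlas, 26, Rae, 9), (Gus, 2015, 23, Beta, 20, Rae, 9), (Gus, 2015, 23, Helix, 10, Rae, 9), (Gus, 2015, 23, Omega, 26, Rae, 9), (Uma, 2006, 23, Argo, 23, Hal, 12), (Uma, 2006, 23, Atlas, 26, Hal, 12), (Uma, 2006, 23, Beta, 20, Hal, 12), (Uma, 2006, 23, Helix, 10, Hal, 12), (Uma, 2006, 23, Omega, 26, Hal, 12), (Zed, 2016, 3, Argo, 18, Uma, 25), (Zed, 2016, 3, Atlas, 40, Uma, 25), (Zed, 2016, 3, Echo, 11, Uma, 25), (Zed, 2016, 3, Gamma, 39, Uma, 25), (Zed, 2016, 3, Zephyr, 36, Uma, 25)}
π[year, mid, mname, title, aname]: project onto (year, mid, mname, title, aname) → {(1992, 33, Gus, Omega, Eve), (2006, 23, Hal, Argo, Uma), (2006, 23, Hal, Atlas, Uma), (2006, 23, Hal, Beta, Uma), (2006, 23, Hal, Helix, Uma), (2006, 23, Hal, Omega, Uma), (2015, 23, Rae, Argo, Gus), (2015, 23, Rae, Atlas, Gus), (2015, 23, Rae, Beta, Gus), (2015, 23, Rae, Helix, Gus), (2015, 23, Rae, Omega, Gus), (2016, 3, Uma, Argo, Zed), (2016, 3, Uma, Atlas, Zed), (2016, 3, Uma, Echo, Zed), (2016, 3, Uma, Gamma, Zed), (2016, 3, Uma, Zephyr, Zed)}
Filtering on mid < 33 leaves {(2006, 23, Hal, Argo, Uma), (2006, 23, Hal, Atlas, Uma), (2006, 23, Hal, Beta, Uma), (2006, 23, Hal, Helix, Uma), (2006, 23, Hal, Omega, Uma), (2015, 23, Rae, Argo, Gus), (2015, 23, Rae, Atlas, Gus), (2015, 23, Rae, Beta, Gus), (2015, 23, Rae, Helix, Gus), (2015, 23, Rae, Omega, Gus), (2016, 3, Uma, Argo, Zed), (2016, 3, Uma, Atlas, Zed), (2016, 3, Uma, Echo, Zed), (2016, 3, Uma, Gamma, Zed), (2016, 3, Uma, Zephyr, Zed)}.
π[mname]: project onto (mname) (12 duplicate(s) eliminated) → {Hal, Rae, Uma}

{Hal, Rae, Uma}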